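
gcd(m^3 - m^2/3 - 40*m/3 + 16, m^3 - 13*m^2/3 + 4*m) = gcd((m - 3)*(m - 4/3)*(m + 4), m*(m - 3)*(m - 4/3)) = m^2 - 13*m/3 + 4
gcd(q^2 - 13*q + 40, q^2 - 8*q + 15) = q - 5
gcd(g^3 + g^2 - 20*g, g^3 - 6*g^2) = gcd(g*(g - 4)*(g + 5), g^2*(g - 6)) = g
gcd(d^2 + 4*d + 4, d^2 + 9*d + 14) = d + 2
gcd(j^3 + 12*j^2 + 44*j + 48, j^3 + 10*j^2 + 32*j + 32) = j^2 + 6*j + 8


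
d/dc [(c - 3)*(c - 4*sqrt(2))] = 2*c - 4*sqrt(2) - 3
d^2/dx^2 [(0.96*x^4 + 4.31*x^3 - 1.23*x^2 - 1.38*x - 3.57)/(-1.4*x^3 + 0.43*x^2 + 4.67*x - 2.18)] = (7.105427357601e-15*x^8 - 13.275608*x^6 - 146.831016*x^5 + 164.86188*x^4 - 113.025492*x^3 + 28.816158*x^2 - 137.49573*x + 202.197942)/(2.744*x^9 - 2.5284*x^8 - 26.68302*x^7 + 29.606933*x^6 + 81.132771*x^5 - 112.441275*x^4 - 55.621535*x^3 + 136.49961*x^2 - 66.581124*x + 10.360232)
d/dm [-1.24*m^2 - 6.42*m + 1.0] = -2.48*m - 6.42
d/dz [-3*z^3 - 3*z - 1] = -9*z^2 - 3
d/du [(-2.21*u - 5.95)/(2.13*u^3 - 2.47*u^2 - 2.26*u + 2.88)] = (9.4146*u^3 + 32.5618*u^2 - 29.393*u - 19.8118)/(4.5369*u^6 - 10.5222*u^5 - 3.5267*u^4 + 23.4332*u^3 - 9.1196*u^2 - 13.0176*u + 8.2944)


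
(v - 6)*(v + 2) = v^2 - 4*v - 12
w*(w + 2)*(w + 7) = w^3 + 9*w^2 + 14*w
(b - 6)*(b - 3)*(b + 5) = b^3 - 4*b^2 - 27*b + 90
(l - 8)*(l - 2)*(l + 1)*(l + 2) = l^4 - 7*l^3 - 12*l^2 + 28*l + 32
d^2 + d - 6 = (d - 2)*(d + 3)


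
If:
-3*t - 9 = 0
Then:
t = -3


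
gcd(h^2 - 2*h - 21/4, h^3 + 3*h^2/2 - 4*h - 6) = h + 3/2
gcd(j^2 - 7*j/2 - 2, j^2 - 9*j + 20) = j - 4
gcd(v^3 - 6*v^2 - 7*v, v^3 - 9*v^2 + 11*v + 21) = v^2 - 6*v - 7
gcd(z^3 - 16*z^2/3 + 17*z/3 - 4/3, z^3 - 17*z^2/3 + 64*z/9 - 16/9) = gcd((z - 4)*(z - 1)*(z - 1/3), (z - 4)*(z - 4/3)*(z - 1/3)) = z^2 - 13*z/3 + 4/3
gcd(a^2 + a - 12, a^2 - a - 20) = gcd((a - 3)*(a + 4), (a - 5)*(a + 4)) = a + 4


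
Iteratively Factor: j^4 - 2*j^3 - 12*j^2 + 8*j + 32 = (j + 2)*(j^3 - 4*j^2 - 4*j + 16) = (j - 2)*(j + 2)*(j^2 - 2*j - 8) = (j - 4)*(j - 2)*(j + 2)*(j + 2)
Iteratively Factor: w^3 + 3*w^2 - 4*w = (w + 4)*(w^2 - w) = (w - 1)*(w + 4)*(w)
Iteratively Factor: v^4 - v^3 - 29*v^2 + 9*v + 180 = (v + 3)*(v^3 - 4*v^2 - 17*v + 60) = (v + 3)*(v + 4)*(v^2 - 8*v + 15) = (v - 5)*(v + 3)*(v + 4)*(v - 3)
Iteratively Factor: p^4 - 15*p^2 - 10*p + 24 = (p + 3)*(p^3 - 3*p^2 - 6*p + 8) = (p - 1)*(p + 3)*(p^2 - 2*p - 8) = (p - 4)*(p - 1)*(p + 3)*(p + 2)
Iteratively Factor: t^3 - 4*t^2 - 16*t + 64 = (t - 4)*(t^2 - 16) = (t - 4)*(t + 4)*(t - 4)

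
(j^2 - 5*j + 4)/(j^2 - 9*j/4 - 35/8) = 8*(-j^2 + 5*j - 4)/(-8*j^2 + 18*j + 35)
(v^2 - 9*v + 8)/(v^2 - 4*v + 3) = (v - 8)/(v - 3)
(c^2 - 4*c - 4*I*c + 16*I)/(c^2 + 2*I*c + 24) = (c - 4)/(c + 6*I)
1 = 1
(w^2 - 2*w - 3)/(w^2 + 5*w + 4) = (w - 3)/(w + 4)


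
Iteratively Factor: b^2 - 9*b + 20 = (b - 5)*(b - 4)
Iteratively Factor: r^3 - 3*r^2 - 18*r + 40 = (r + 4)*(r^2 - 7*r + 10) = (r - 5)*(r + 4)*(r - 2)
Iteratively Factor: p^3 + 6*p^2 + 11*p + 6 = (p + 2)*(p^2 + 4*p + 3) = (p + 1)*(p + 2)*(p + 3)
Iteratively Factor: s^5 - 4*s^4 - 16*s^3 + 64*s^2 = (s)*(s^4 - 4*s^3 - 16*s^2 + 64*s) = s*(s - 4)*(s^3 - 16*s) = s*(s - 4)*(s + 4)*(s^2 - 4*s) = s^2*(s - 4)*(s + 4)*(s - 4)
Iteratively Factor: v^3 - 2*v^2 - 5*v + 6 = (v - 1)*(v^2 - v - 6) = (v - 3)*(v - 1)*(v + 2)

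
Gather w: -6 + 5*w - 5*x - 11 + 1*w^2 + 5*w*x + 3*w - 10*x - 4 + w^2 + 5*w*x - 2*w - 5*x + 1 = 2*w^2 + w*(10*x + 6) - 20*x - 20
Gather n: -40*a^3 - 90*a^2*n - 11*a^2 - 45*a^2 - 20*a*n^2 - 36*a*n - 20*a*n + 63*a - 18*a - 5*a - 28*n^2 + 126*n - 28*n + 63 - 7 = -40*a^3 - 56*a^2 + 40*a + n^2*(-20*a - 28) + n*(-90*a^2 - 56*a + 98) + 56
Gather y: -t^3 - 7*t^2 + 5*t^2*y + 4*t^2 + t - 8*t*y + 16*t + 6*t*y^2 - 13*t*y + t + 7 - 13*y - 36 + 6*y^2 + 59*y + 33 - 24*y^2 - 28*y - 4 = -t^3 - 3*t^2 + 18*t + y^2*(6*t - 18) + y*(5*t^2 - 21*t + 18)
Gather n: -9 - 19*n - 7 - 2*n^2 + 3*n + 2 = -2*n^2 - 16*n - 14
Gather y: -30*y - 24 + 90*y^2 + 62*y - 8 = 90*y^2 + 32*y - 32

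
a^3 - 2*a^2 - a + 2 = (a - 2)*(a - 1)*(a + 1)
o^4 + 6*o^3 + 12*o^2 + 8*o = o*(o + 2)^3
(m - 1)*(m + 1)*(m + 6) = m^3 + 6*m^2 - m - 6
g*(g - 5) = g^2 - 5*g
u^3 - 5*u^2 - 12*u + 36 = (u - 6)*(u - 2)*(u + 3)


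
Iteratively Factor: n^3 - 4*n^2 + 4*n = (n - 2)*(n^2 - 2*n) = (n - 2)^2*(n)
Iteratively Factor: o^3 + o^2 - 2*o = (o)*(o^2 + o - 2) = o*(o + 2)*(o - 1)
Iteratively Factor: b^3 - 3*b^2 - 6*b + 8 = (b + 2)*(b^2 - 5*b + 4) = (b - 1)*(b + 2)*(b - 4)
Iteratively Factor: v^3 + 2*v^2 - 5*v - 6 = (v - 2)*(v^2 + 4*v + 3) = (v - 2)*(v + 1)*(v + 3)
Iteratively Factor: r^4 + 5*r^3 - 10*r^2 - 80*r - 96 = (r + 4)*(r^3 + r^2 - 14*r - 24) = (r + 2)*(r + 4)*(r^2 - r - 12) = (r - 4)*(r + 2)*(r + 4)*(r + 3)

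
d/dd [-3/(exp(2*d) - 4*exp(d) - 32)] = 6*(exp(d) - 2)*exp(d)/(-exp(2*d) + 4*exp(d) + 32)^2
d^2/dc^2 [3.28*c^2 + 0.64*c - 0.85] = 6.56000000000000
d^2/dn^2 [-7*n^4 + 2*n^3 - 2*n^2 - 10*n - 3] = -84*n^2 + 12*n - 4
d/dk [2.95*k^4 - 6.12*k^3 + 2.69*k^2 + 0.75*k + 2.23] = 11.8*k^3 - 18.36*k^2 + 5.38*k + 0.75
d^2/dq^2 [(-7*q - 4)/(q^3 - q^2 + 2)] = 2*(-q^2*(3*q - 2)^2*(7*q + 4) + (21*q^2 - 14*q + (3*q - 1)*(7*q + 4))*(q^3 - q^2 + 2))/(q^3 - q^2 + 2)^3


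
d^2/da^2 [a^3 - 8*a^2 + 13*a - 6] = 6*a - 16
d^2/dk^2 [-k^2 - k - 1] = -2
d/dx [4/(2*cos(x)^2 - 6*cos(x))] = 2*(2*cos(x) - 3)*sin(x)/((cos(x) - 3)^2*cos(x)^2)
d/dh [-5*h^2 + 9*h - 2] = 9 - 10*h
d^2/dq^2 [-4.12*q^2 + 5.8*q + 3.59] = -8.24000000000000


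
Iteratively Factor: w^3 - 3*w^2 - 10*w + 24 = (w - 4)*(w^2 + w - 6) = (w - 4)*(w - 2)*(w + 3)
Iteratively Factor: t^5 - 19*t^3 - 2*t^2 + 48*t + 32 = (t + 1)*(t^4 - t^3 - 18*t^2 + 16*t + 32) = (t + 1)*(t + 4)*(t^3 - 5*t^2 + 2*t + 8) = (t + 1)^2*(t + 4)*(t^2 - 6*t + 8) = (t - 2)*(t + 1)^2*(t + 4)*(t - 4)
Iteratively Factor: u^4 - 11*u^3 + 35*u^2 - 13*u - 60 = (u - 3)*(u^3 - 8*u^2 + 11*u + 20) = (u - 3)*(u + 1)*(u^2 - 9*u + 20) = (u - 5)*(u - 3)*(u + 1)*(u - 4)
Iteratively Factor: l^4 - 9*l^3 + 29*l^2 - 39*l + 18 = (l - 2)*(l^3 - 7*l^2 + 15*l - 9) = (l - 3)*(l - 2)*(l^2 - 4*l + 3) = (l - 3)*(l - 2)*(l - 1)*(l - 3)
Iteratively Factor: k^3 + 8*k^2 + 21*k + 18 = (k + 2)*(k^2 + 6*k + 9) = (k + 2)*(k + 3)*(k + 3)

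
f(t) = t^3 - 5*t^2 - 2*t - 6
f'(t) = 3*t^2 - 10*t - 2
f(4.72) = -21.68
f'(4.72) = 17.64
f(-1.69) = -21.73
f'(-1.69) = 23.47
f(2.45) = -26.21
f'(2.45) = -8.49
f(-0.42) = -6.12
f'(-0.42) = 2.73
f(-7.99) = -819.30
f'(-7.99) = 269.42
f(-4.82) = -224.50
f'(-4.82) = 115.90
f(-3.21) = -84.18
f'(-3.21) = 61.01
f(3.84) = -30.78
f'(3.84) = 3.84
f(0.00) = -6.00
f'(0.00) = -2.00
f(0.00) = -6.00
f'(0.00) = -2.00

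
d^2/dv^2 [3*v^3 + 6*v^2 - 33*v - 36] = 18*v + 12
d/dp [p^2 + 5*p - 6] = 2*p + 5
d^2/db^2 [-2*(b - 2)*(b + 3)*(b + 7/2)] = -12*b - 18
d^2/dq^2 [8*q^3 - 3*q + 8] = 48*q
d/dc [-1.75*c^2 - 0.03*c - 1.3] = -3.5*c - 0.03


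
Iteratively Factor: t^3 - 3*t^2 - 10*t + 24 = (t - 2)*(t^2 - t - 12) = (t - 2)*(t + 3)*(t - 4)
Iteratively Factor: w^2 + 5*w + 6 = (w + 3)*(w + 2)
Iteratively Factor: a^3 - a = (a - 1)*(a^2 + a) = (a - 1)*(a + 1)*(a)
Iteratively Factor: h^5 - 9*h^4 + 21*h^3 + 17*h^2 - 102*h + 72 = (h - 4)*(h^4 - 5*h^3 + h^2 + 21*h - 18) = (h - 4)*(h - 1)*(h^3 - 4*h^2 - 3*h + 18) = (h - 4)*(h - 3)*(h - 1)*(h^2 - h - 6) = (h - 4)*(h - 3)^2*(h - 1)*(h + 2)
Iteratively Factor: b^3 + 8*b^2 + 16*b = (b + 4)*(b^2 + 4*b) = (b + 4)^2*(b)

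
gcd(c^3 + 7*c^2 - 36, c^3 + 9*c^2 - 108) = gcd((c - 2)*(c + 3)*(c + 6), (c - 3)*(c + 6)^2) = c + 6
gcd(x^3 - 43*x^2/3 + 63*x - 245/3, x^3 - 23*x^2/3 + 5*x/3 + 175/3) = x - 5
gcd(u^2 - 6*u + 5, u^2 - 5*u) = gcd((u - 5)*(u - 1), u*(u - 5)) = u - 5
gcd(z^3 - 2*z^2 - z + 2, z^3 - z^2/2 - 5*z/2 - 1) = z^2 - z - 2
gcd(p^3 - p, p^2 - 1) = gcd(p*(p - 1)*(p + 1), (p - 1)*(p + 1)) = p^2 - 1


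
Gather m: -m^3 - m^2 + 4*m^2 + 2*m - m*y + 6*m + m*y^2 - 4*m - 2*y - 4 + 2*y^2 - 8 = -m^3 + 3*m^2 + m*(y^2 - y + 4) + 2*y^2 - 2*y - 12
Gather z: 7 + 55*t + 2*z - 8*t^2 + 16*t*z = -8*t^2 + 55*t + z*(16*t + 2) + 7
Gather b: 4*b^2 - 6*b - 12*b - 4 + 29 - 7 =4*b^2 - 18*b + 18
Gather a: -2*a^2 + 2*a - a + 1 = -2*a^2 + a + 1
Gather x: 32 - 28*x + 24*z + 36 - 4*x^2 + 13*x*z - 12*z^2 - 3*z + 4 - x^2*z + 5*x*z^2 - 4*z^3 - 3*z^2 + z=x^2*(-z - 4) + x*(5*z^2 + 13*z - 28) - 4*z^3 - 15*z^2 + 22*z + 72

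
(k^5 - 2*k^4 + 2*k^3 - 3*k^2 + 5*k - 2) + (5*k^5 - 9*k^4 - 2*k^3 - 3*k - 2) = 6*k^5 - 11*k^4 - 3*k^2 + 2*k - 4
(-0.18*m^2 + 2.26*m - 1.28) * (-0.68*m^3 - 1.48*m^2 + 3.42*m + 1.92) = 0.1224*m^5 - 1.2704*m^4 - 3.09*m^3 + 9.278*m^2 - 0.0384000000000011*m - 2.4576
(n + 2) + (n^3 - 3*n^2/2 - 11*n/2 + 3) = n^3 - 3*n^2/2 - 9*n/2 + 5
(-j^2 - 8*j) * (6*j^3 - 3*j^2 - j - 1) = -6*j^5 - 45*j^4 + 25*j^3 + 9*j^2 + 8*j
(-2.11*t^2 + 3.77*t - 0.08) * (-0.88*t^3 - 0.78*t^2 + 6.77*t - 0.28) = 1.8568*t^5 - 1.6718*t^4 - 17.1549*t^3 + 26.1761*t^2 - 1.5972*t + 0.0224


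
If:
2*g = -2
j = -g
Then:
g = -1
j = 1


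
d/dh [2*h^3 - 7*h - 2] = 6*h^2 - 7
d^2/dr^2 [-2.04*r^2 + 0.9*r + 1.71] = -4.08000000000000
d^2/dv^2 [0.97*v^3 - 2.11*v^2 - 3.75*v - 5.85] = 5.82*v - 4.22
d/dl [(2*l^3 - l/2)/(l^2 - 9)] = (4*l^4 - 107*l^2 + 9)/(2*(l^4 - 18*l^2 + 81))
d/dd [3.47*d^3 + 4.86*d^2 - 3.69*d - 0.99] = 10.41*d^2 + 9.72*d - 3.69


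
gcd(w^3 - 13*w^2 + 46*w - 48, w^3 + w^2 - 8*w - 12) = w - 3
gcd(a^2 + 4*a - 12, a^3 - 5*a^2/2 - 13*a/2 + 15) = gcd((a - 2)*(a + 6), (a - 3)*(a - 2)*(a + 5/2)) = a - 2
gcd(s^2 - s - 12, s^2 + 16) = 1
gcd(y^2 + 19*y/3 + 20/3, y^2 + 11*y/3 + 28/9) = y + 4/3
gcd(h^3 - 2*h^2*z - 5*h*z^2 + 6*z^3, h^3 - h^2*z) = -h + z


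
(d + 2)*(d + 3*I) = d^2 + 2*d + 3*I*d + 6*I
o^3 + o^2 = o^2*(o + 1)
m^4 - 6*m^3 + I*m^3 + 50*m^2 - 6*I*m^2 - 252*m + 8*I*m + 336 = (m - 4)*(m - 2)*(m - 6*I)*(m + 7*I)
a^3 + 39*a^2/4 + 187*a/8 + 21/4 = (a + 1/4)*(a + 7/2)*(a + 6)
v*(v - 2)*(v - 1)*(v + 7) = v^4 + 4*v^3 - 19*v^2 + 14*v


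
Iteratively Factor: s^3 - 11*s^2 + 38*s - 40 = (s - 2)*(s^2 - 9*s + 20) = (s - 5)*(s - 2)*(s - 4)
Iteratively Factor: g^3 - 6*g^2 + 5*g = (g)*(g^2 - 6*g + 5) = g*(g - 5)*(g - 1)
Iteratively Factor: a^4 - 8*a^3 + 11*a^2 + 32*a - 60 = (a - 2)*(a^3 - 6*a^2 - a + 30) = (a - 3)*(a - 2)*(a^2 - 3*a - 10) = (a - 3)*(a - 2)*(a + 2)*(a - 5)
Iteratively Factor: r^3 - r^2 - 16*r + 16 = (r - 4)*(r^2 + 3*r - 4) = (r - 4)*(r - 1)*(r + 4)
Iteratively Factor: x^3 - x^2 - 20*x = (x - 5)*(x^2 + 4*x) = x*(x - 5)*(x + 4)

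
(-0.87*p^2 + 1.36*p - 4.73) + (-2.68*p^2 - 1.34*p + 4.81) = -3.55*p^2 + 0.02*p + 0.0799999999999992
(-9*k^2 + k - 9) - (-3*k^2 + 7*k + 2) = -6*k^2 - 6*k - 11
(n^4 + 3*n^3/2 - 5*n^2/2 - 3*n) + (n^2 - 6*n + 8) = n^4 + 3*n^3/2 - 3*n^2/2 - 9*n + 8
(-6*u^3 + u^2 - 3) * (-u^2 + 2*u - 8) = 6*u^5 - 13*u^4 + 50*u^3 - 5*u^2 - 6*u + 24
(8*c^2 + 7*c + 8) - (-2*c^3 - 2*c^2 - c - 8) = 2*c^3 + 10*c^2 + 8*c + 16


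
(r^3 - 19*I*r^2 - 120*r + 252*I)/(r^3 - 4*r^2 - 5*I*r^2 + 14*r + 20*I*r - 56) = (r^2 - 12*I*r - 36)/(r^2 + 2*r*(-2 + I) - 8*I)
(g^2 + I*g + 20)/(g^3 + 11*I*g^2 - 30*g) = (g - 4*I)/(g*(g + 6*I))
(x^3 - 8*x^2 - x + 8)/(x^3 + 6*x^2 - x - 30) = (x^3 - 8*x^2 - x + 8)/(x^3 + 6*x^2 - x - 30)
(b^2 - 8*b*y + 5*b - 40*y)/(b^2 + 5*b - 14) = (b^2 - 8*b*y + 5*b - 40*y)/(b^2 + 5*b - 14)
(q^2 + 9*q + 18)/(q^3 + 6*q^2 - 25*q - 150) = (q + 3)/(q^2 - 25)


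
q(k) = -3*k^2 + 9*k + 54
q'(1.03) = 2.82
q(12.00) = -270.00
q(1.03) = 60.09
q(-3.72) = -21.00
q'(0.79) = 4.26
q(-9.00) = -270.00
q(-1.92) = 25.66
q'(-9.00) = 63.00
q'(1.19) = 1.86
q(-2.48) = 13.23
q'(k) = 9 - 6*k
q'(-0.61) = 12.66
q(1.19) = 60.46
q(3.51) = 48.63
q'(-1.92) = 20.52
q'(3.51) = -12.06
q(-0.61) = 47.39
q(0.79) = 59.24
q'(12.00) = -63.00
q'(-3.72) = 31.32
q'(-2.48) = 23.88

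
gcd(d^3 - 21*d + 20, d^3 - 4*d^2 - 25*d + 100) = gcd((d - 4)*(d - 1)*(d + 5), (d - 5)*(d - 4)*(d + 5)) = d^2 + d - 20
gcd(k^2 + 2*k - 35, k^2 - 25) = k - 5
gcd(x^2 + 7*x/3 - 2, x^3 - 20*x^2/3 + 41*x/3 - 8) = 1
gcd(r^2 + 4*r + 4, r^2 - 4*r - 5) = 1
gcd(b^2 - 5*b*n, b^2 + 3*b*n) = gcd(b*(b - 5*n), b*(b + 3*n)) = b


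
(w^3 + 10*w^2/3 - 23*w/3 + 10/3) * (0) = 0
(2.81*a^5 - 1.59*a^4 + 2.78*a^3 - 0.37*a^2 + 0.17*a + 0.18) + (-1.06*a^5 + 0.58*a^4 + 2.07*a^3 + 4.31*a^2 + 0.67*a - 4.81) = 1.75*a^5 - 1.01*a^4 + 4.85*a^3 + 3.94*a^2 + 0.84*a - 4.63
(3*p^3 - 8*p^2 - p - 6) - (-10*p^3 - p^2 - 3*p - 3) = 13*p^3 - 7*p^2 + 2*p - 3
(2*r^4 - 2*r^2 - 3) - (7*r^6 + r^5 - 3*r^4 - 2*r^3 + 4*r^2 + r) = -7*r^6 - r^5 + 5*r^4 + 2*r^3 - 6*r^2 - r - 3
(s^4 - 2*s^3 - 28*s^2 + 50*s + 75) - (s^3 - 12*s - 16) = s^4 - 3*s^3 - 28*s^2 + 62*s + 91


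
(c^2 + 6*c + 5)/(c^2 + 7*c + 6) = (c + 5)/(c + 6)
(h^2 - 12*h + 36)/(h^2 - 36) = (h - 6)/(h + 6)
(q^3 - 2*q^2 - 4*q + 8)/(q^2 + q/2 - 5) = 2*(q^2 - 4)/(2*q + 5)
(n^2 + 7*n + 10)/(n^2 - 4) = (n + 5)/(n - 2)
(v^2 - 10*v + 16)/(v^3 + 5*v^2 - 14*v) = (v - 8)/(v*(v + 7))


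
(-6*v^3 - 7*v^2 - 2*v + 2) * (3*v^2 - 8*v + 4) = -18*v^5 + 27*v^4 + 26*v^3 - 6*v^2 - 24*v + 8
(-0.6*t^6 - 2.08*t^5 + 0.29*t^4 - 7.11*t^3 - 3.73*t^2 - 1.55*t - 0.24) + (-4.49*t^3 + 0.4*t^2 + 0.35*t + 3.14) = -0.6*t^6 - 2.08*t^5 + 0.29*t^4 - 11.6*t^3 - 3.33*t^2 - 1.2*t + 2.9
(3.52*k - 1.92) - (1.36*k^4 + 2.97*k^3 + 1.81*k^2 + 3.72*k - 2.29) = -1.36*k^4 - 2.97*k^3 - 1.81*k^2 - 0.2*k + 0.37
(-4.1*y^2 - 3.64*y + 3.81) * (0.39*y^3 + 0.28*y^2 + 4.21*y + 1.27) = -1.599*y^5 - 2.5676*y^4 - 16.7943*y^3 - 19.4646*y^2 + 11.4173*y + 4.8387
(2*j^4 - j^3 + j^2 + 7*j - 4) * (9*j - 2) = 18*j^5 - 13*j^4 + 11*j^3 + 61*j^2 - 50*j + 8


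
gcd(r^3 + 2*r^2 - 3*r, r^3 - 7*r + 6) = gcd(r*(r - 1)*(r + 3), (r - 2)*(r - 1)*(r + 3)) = r^2 + 2*r - 3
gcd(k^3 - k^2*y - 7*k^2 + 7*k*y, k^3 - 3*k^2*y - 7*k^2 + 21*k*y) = k^2 - 7*k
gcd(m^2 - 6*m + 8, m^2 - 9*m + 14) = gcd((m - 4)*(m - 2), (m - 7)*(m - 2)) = m - 2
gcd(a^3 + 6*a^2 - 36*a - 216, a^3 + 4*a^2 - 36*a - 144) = a^2 - 36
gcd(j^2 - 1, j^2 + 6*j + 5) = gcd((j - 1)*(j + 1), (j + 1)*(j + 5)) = j + 1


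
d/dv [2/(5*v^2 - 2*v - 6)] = 4*(1 - 5*v)/(-5*v^2 + 2*v + 6)^2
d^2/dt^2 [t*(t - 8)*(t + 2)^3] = 20*t^3 - 24*t^2 - 216*t - 176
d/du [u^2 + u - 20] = 2*u + 1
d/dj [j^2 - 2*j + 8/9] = 2*j - 2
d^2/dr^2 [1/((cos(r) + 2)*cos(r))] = (-2*(1 - cos(2*r))^2 + 15*cos(r) - 6*cos(2*r) - 3*cos(3*r) + 18)/(2*(cos(r) + 2)^3*cos(r)^3)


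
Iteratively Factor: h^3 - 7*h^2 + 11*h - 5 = (h - 1)*(h^2 - 6*h + 5) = (h - 1)^2*(h - 5)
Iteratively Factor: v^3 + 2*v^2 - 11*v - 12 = (v + 4)*(v^2 - 2*v - 3) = (v + 1)*(v + 4)*(v - 3)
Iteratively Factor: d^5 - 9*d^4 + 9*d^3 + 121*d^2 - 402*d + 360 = (d - 2)*(d^4 - 7*d^3 - 5*d^2 + 111*d - 180) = (d - 3)*(d - 2)*(d^3 - 4*d^2 - 17*d + 60) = (d - 5)*(d - 3)*(d - 2)*(d^2 + d - 12) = (d - 5)*(d - 3)*(d - 2)*(d + 4)*(d - 3)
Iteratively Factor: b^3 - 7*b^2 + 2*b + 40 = (b - 4)*(b^2 - 3*b - 10) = (b - 4)*(b + 2)*(b - 5)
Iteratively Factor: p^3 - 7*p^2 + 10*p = (p)*(p^2 - 7*p + 10) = p*(p - 5)*(p - 2)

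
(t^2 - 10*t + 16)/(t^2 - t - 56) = (t - 2)/(t + 7)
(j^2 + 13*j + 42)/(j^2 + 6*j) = (j + 7)/j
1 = 1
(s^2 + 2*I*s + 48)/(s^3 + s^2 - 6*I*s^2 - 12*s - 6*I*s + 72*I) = (s + 8*I)/(s^2 + s - 12)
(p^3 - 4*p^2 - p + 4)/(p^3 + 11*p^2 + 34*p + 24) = (p^2 - 5*p + 4)/(p^2 + 10*p + 24)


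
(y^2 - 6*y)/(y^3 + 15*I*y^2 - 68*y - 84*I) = y*(y - 6)/(y^3 + 15*I*y^2 - 68*y - 84*I)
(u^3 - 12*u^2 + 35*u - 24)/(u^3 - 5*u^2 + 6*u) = (u^2 - 9*u + 8)/(u*(u - 2))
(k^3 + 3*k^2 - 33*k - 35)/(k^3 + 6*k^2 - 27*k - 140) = (k + 1)/(k + 4)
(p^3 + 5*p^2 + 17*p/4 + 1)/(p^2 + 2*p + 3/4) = (2*p^2 + 9*p + 4)/(2*p + 3)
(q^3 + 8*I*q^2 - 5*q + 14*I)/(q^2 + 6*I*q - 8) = (q^2 + 6*I*q + 7)/(q + 4*I)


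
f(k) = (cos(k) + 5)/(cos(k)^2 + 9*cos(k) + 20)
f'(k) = (2*sin(k)*cos(k) + 9*sin(k))*(cos(k) + 5)/(cos(k)^2 + 9*cos(k) + 20)^2 - sin(k)/(cos(k)^2 + 9*cos(k) + 20)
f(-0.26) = 0.20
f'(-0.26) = -0.01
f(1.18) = 0.23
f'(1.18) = 0.05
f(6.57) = 0.20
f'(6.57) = 0.01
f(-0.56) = 0.21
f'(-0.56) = -0.02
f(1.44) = 0.24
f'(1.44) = 0.06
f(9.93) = 0.32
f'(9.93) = -0.05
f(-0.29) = 0.20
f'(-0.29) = -0.01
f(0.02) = 0.20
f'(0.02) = 0.00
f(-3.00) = 0.33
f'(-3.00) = -0.02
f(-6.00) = 0.20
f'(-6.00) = 0.01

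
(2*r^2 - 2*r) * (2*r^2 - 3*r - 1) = 4*r^4 - 10*r^3 + 4*r^2 + 2*r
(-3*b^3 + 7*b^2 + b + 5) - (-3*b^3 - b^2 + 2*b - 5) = 8*b^2 - b + 10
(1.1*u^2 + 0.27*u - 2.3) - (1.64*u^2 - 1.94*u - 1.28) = -0.54*u^2 + 2.21*u - 1.02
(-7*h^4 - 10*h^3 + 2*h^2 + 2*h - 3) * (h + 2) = -7*h^5 - 24*h^4 - 18*h^3 + 6*h^2 + h - 6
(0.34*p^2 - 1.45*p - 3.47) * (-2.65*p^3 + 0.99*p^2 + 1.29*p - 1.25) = -0.901*p^5 + 4.1791*p^4 + 8.1986*p^3 - 5.7308*p^2 - 2.6638*p + 4.3375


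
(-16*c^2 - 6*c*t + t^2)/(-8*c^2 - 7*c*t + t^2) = (2*c + t)/(c + t)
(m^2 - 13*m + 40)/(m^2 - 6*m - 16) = (m - 5)/(m + 2)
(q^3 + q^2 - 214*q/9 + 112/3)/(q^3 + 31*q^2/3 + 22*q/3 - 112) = (q - 7/3)/(q + 7)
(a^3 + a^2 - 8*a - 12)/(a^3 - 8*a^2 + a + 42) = (a + 2)/(a - 7)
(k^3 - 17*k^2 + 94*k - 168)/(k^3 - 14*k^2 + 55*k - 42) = (k - 4)/(k - 1)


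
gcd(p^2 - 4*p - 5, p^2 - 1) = p + 1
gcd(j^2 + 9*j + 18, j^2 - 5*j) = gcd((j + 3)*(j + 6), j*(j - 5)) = 1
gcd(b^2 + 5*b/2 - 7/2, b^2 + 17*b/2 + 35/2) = b + 7/2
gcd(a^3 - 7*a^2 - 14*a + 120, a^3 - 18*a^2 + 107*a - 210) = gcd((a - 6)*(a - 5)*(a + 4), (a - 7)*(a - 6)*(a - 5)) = a^2 - 11*a + 30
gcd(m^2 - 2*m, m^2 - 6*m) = m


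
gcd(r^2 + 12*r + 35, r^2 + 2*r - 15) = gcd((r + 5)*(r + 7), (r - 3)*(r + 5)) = r + 5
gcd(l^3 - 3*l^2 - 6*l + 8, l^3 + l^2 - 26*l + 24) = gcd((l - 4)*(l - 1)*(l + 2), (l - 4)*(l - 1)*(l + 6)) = l^2 - 5*l + 4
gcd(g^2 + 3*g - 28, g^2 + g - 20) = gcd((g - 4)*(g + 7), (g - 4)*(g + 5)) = g - 4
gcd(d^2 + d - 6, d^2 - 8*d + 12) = d - 2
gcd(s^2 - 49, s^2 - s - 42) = s - 7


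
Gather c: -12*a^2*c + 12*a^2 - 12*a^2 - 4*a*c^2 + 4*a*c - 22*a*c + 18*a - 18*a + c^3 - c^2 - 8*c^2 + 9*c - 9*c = c^3 + c^2*(-4*a - 9) + c*(-12*a^2 - 18*a)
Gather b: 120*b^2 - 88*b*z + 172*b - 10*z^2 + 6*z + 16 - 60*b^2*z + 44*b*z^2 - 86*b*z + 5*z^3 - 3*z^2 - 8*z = b^2*(120 - 60*z) + b*(44*z^2 - 174*z + 172) + 5*z^3 - 13*z^2 - 2*z + 16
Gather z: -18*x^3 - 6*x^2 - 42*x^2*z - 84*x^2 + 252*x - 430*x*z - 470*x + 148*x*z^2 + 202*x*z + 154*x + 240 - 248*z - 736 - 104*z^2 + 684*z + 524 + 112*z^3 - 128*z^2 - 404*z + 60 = -18*x^3 - 90*x^2 - 64*x + 112*z^3 + z^2*(148*x - 232) + z*(-42*x^2 - 228*x + 32) + 88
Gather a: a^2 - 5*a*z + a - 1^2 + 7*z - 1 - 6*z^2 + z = a^2 + a*(1 - 5*z) - 6*z^2 + 8*z - 2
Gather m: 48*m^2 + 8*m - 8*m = 48*m^2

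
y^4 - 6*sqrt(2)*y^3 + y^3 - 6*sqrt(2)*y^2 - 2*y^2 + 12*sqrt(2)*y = y*(y - 1)*(y + 2)*(y - 6*sqrt(2))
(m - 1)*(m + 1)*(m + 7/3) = m^3 + 7*m^2/3 - m - 7/3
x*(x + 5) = x^2 + 5*x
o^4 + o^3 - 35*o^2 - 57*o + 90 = (o - 6)*(o - 1)*(o + 3)*(o + 5)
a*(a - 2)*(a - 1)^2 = a^4 - 4*a^3 + 5*a^2 - 2*a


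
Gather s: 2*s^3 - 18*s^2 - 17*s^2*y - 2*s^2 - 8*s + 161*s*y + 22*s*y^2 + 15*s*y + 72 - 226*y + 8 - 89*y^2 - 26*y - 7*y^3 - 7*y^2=2*s^3 + s^2*(-17*y - 20) + s*(22*y^2 + 176*y - 8) - 7*y^3 - 96*y^2 - 252*y + 80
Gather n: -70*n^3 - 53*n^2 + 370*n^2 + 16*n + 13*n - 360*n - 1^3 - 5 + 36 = -70*n^3 + 317*n^2 - 331*n + 30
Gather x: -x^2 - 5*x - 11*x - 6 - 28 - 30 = -x^2 - 16*x - 64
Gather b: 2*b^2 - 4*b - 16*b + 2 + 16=2*b^2 - 20*b + 18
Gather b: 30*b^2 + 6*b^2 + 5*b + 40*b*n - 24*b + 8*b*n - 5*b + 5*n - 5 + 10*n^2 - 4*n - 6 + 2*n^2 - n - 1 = 36*b^2 + b*(48*n - 24) + 12*n^2 - 12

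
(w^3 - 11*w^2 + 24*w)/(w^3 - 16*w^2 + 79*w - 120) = w/(w - 5)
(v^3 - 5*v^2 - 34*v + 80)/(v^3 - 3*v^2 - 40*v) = (v - 2)/v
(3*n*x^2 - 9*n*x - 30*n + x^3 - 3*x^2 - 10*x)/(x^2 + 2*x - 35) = (3*n*x + 6*n + x^2 + 2*x)/(x + 7)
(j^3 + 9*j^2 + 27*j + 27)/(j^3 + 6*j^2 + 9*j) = (j + 3)/j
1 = 1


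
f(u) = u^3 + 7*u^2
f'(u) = 3*u^2 + 14*u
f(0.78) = 4.73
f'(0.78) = 12.75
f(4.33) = 212.43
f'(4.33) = 116.87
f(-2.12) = 21.93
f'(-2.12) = -16.20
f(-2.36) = 25.84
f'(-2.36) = -16.33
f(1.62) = 22.62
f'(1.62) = 30.55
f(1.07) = 9.24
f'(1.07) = 18.41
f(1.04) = 8.70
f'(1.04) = 17.80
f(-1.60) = 13.82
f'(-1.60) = -14.72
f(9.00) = 1296.00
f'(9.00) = 369.00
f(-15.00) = -1800.00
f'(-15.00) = 465.00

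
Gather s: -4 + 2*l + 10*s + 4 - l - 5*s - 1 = l + 5*s - 1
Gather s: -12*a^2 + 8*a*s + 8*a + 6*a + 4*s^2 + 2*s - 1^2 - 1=-12*a^2 + 14*a + 4*s^2 + s*(8*a + 2) - 2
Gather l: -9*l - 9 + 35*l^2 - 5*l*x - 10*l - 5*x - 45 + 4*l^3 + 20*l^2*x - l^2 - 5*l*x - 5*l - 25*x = 4*l^3 + l^2*(20*x + 34) + l*(-10*x - 24) - 30*x - 54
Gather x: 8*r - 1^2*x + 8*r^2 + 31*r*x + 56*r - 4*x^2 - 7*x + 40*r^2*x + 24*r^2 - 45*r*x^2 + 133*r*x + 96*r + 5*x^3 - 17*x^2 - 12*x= 32*r^2 + 160*r + 5*x^3 + x^2*(-45*r - 21) + x*(40*r^2 + 164*r - 20)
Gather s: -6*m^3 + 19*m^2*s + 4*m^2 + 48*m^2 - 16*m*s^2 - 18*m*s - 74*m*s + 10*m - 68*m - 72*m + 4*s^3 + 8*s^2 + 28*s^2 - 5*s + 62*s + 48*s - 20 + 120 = -6*m^3 + 52*m^2 - 130*m + 4*s^3 + s^2*(36 - 16*m) + s*(19*m^2 - 92*m + 105) + 100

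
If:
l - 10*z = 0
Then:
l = 10*z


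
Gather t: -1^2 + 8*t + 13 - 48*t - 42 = -40*t - 30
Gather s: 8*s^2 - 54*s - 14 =8*s^2 - 54*s - 14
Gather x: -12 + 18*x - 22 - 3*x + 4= 15*x - 30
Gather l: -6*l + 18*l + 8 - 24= 12*l - 16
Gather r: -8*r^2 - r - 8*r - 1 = -8*r^2 - 9*r - 1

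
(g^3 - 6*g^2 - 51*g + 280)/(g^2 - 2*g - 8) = (-g^3 + 6*g^2 + 51*g - 280)/(-g^2 + 2*g + 8)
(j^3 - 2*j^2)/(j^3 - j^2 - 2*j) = j/(j + 1)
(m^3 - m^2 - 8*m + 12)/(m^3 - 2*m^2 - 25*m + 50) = (m^2 + m - 6)/(m^2 - 25)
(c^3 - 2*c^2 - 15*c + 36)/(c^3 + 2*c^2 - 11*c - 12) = (c - 3)/(c + 1)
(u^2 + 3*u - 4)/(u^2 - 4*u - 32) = (u - 1)/(u - 8)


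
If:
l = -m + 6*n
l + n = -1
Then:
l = -n - 1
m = 7*n + 1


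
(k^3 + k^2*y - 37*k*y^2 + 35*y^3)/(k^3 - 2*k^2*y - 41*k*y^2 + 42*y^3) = (-k^2 - 2*k*y + 35*y^2)/(-k^2 + k*y + 42*y^2)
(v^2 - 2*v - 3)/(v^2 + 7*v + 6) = (v - 3)/(v + 6)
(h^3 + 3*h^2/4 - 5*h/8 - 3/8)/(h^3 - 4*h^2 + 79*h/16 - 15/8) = 2*(2*h^2 + 3*h + 1)/(4*h^2 - 13*h + 10)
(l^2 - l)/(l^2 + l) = (l - 1)/(l + 1)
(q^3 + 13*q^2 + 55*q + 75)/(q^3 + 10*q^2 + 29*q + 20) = (q^2 + 8*q + 15)/(q^2 + 5*q + 4)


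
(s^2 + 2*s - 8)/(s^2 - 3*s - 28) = (s - 2)/(s - 7)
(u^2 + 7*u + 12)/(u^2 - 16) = (u + 3)/(u - 4)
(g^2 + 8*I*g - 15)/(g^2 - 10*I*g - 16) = (-g^2 - 8*I*g + 15)/(-g^2 + 10*I*g + 16)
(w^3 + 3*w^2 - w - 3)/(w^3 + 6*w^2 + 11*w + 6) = (w - 1)/(w + 2)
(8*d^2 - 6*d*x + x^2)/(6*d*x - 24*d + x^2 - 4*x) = (8*d^2 - 6*d*x + x^2)/(6*d*x - 24*d + x^2 - 4*x)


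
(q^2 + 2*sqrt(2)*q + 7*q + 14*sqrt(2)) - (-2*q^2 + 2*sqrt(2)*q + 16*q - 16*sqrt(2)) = 3*q^2 - 9*q + 30*sqrt(2)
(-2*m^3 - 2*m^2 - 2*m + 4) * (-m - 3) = 2*m^4 + 8*m^3 + 8*m^2 + 2*m - 12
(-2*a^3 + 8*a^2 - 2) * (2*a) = -4*a^4 + 16*a^3 - 4*a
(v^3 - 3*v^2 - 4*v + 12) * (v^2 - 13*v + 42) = v^5 - 16*v^4 + 77*v^3 - 62*v^2 - 324*v + 504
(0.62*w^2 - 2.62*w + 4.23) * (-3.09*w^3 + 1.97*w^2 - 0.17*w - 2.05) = -1.9158*w^5 + 9.3172*w^4 - 18.3375*w^3 + 7.5075*w^2 + 4.6519*w - 8.6715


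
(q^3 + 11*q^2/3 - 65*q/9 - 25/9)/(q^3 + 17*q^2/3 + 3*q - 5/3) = (9*q^2 - 12*q - 5)/(3*(3*q^2 + 2*q - 1))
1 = 1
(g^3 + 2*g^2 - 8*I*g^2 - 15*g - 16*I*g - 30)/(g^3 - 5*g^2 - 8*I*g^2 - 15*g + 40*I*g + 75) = (g + 2)/(g - 5)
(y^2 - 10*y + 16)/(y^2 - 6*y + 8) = (y - 8)/(y - 4)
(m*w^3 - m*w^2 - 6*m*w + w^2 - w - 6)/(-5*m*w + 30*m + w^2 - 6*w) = (-m*w^3 + m*w^2 + 6*m*w - w^2 + w + 6)/(5*m*w - 30*m - w^2 + 6*w)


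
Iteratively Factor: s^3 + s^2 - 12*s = (s)*(s^2 + s - 12) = s*(s - 3)*(s + 4)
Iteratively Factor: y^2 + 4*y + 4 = (y + 2)*(y + 2)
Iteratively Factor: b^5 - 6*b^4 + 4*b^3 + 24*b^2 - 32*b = (b - 2)*(b^4 - 4*b^3 - 4*b^2 + 16*b) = (b - 2)*(b + 2)*(b^3 - 6*b^2 + 8*b) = (b - 2)^2*(b + 2)*(b^2 - 4*b) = (b - 4)*(b - 2)^2*(b + 2)*(b)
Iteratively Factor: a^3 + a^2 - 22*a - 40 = (a + 2)*(a^2 - a - 20) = (a + 2)*(a + 4)*(a - 5)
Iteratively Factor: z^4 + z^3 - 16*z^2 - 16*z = (z)*(z^3 + z^2 - 16*z - 16) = z*(z + 4)*(z^2 - 3*z - 4) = z*(z - 4)*(z + 4)*(z + 1)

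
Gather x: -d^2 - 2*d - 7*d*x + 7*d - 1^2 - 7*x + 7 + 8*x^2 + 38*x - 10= -d^2 + 5*d + 8*x^2 + x*(31 - 7*d) - 4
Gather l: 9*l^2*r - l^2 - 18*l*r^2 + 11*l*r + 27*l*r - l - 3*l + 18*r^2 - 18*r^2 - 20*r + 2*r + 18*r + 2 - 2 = l^2*(9*r - 1) + l*(-18*r^2 + 38*r - 4)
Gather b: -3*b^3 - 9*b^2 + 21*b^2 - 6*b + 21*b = -3*b^3 + 12*b^2 + 15*b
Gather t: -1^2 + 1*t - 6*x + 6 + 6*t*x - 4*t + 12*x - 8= t*(6*x - 3) + 6*x - 3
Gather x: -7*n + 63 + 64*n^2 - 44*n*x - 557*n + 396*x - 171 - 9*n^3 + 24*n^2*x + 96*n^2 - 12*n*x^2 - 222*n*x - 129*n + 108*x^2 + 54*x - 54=-9*n^3 + 160*n^2 - 693*n + x^2*(108 - 12*n) + x*(24*n^2 - 266*n + 450) - 162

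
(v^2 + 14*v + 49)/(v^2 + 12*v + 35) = (v + 7)/(v + 5)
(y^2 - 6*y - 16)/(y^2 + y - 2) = (y - 8)/(y - 1)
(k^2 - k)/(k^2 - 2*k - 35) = k*(1 - k)/(-k^2 + 2*k + 35)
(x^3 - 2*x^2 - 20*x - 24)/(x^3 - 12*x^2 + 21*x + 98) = (x^2 - 4*x - 12)/(x^2 - 14*x + 49)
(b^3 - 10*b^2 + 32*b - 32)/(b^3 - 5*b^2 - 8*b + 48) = (b - 2)/(b + 3)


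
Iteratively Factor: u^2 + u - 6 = (u + 3)*(u - 2)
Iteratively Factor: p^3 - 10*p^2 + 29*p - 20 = (p - 1)*(p^2 - 9*p + 20) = (p - 5)*(p - 1)*(p - 4)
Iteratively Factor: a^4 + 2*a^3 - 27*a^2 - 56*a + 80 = (a - 5)*(a^3 + 7*a^2 + 8*a - 16) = (a - 5)*(a + 4)*(a^2 + 3*a - 4) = (a - 5)*(a - 1)*(a + 4)*(a + 4)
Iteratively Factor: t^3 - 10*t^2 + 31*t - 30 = (t - 5)*(t^2 - 5*t + 6) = (t - 5)*(t - 2)*(t - 3)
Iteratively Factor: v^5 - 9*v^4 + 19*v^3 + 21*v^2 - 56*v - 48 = (v + 1)*(v^4 - 10*v^3 + 29*v^2 - 8*v - 48) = (v - 4)*(v + 1)*(v^3 - 6*v^2 + 5*v + 12) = (v - 4)*(v - 3)*(v + 1)*(v^2 - 3*v - 4) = (v - 4)^2*(v - 3)*(v + 1)*(v + 1)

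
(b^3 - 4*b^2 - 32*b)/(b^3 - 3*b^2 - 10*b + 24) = b*(b^2 - 4*b - 32)/(b^3 - 3*b^2 - 10*b + 24)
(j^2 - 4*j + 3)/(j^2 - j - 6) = (j - 1)/(j + 2)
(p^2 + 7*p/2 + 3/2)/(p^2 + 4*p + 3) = (p + 1/2)/(p + 1)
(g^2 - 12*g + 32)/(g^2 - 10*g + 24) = (g - 8)/(g - 6)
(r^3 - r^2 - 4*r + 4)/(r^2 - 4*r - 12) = (r^2 - 3*r + 2)/(r - 6)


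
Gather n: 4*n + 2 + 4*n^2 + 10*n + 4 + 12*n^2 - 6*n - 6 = 16*n^2 + 8*n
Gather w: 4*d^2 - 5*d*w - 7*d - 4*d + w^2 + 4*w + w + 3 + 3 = 4*d^2 - 11*d + w^2 + w*(5 - 5*d) + 6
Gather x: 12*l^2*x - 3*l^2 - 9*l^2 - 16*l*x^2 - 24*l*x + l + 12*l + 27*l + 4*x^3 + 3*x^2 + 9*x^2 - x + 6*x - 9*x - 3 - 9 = -12*l^2 + 40*l + 4*x^3 + x^2*(12 - 16*l) + x*(12*l^2 - 24*l - 4) - 12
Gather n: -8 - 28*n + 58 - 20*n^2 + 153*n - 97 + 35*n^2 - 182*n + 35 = 15*n^2 - 57*n - 12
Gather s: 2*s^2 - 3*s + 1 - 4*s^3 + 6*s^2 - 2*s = -4*s^3 + 8*s^2 - 5*s + 1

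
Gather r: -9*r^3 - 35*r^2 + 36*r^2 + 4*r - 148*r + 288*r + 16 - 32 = -9*r^3 + r^2 + 144*r - 16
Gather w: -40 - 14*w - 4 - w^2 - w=-w^2 - 15*w - 44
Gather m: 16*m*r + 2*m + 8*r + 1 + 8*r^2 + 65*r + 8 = m*(16*r + 2) + 8*r^2 + 73*r + 9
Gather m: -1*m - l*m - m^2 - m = -m^2 + m*(-l - 2)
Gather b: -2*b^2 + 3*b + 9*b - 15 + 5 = -2*b^2 + 12*b - 10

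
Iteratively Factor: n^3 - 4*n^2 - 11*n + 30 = (n - 2)*(n^2 - 2*n - 15) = (n - 5)*(n - 2)*(n + 3)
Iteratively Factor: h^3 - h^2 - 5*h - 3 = (h + 1)*(h^2 - 2*h - 3) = (h - 3)*(h + 1)*(h + 1)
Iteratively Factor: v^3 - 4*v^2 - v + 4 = (v - 1)*(v^2 - 3*v - 4) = (v - 4)*(v - 1)*(v + 1)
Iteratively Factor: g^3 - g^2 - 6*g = (g)*(g^2 - g - 6) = g*(g - 3)*(g + 2)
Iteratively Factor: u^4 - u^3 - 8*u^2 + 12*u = (u - 2)*(u^3 + u^2 - 6*u) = (u - 2)*(u + 3)*(u^2 - 2*u) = u*(u - 2)*(u + 3)*(u - 2)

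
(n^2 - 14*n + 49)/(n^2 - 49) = (n - 7)/(n + 7)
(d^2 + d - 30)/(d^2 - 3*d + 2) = (d^2 + d - 30)/(d^2 - 3*d + 2)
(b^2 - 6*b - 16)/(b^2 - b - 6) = (b - 8)/(b - 3)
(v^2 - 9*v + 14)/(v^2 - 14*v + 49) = (v - 2)/(v - 7)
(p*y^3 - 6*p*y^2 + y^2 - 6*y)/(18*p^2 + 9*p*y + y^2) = y*(p*y^2 - 6*p*y + y - 6)/(18*p^2 + 9*p*y + y^2)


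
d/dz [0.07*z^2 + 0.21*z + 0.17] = 0.14*z + 0.21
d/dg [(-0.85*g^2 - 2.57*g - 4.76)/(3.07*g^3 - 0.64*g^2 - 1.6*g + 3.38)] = (2.6095*g^4 + 15.7798*g^3 + 43.5548*g^2 - 11.8388*g - 16.3026)/(9.4249*g^6 - 3.9296*g^5 - 9.4144*g^4 + 22.8012*g^3 - 1.7664*g^2 - 10.816*g + 11.4244)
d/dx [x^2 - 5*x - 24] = 2*x - 5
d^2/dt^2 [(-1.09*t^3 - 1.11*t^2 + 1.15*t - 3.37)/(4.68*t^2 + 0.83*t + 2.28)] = (2.8421709430404e-14*t^5 - 2.8421709430404e-14*t^4 + 80.758558*t^3 - 384.17796*t^2 - 186.165864*t + 51.382342)/(102.503232*t^6 + 54.536976*t^5 + 159.484572*t^4 + 53.710379*t^3 + 77.697612*t^2 + 12.944016*t + 11.852352)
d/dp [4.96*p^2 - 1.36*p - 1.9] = 9.92*p - 1.36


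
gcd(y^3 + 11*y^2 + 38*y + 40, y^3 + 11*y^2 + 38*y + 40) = y^3 + 11*y^2 + 38*y + 40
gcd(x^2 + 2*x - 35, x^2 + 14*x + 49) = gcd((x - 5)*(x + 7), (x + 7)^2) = x + 7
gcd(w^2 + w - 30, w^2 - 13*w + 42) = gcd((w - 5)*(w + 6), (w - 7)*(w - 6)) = 1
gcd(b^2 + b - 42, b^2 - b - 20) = 1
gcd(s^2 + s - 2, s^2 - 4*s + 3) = s - 1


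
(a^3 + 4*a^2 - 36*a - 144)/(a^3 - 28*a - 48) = (a + 6)/(a + 2)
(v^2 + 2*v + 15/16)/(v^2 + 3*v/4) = (v + 5/4)/v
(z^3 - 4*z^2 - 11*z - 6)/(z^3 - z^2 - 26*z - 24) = (z + 1)/(z + 4)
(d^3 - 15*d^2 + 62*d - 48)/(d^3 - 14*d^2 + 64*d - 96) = (d^2 - 9*d + 8)/(d^2 - 8*d + 16)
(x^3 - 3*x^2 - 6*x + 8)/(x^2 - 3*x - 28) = (-x^3 + 3*x^2 + 6*x - 8)/(-x^2 + 3*x + 28)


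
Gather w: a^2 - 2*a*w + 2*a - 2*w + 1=a^2 + 2*a + w*(-2*a - 2) + 1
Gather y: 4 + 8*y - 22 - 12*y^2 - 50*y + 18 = -12*y^2 - 42*y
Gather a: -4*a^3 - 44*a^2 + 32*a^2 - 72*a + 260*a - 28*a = -4*a^3 - 12*a^2 + 160*a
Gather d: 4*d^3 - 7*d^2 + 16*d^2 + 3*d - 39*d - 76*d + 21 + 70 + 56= 4*d^3 + 9*d^2 - 112*d + 147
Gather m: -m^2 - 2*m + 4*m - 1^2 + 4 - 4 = -m^2 + 2*m - 1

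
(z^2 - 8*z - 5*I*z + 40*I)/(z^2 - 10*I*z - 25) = (z - 8)/(z - 5*I)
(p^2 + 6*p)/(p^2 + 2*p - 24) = p/(p - 4)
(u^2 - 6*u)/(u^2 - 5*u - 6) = u/(u + 1)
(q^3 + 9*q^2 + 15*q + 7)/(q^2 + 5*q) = (q^3 + 9*q^2 + 15*q + 7)/(q*(q + 5))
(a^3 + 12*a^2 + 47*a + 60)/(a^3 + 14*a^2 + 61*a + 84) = (a + 5)/(a + 7)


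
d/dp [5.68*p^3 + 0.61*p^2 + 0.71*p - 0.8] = 17.04*p^2 + 1.22*p + 0.71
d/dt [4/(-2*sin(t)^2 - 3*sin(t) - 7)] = 4*(4*sin(t) + 3)*cos(t)/(3*sin(t) - cos(2*t) + 8)^2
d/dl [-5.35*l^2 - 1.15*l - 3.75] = -10.7*l - 1.15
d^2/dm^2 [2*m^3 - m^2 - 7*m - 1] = 12*m - 2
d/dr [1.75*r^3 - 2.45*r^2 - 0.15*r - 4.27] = 5.25*r^2 - 4.9*r - 0.15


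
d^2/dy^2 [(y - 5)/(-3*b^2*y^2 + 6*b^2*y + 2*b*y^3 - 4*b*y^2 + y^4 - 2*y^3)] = 2*(y*(3*b^2*y - 6*b^2 - 2*b*y^2 + 4*b*y - y^3 + 2*y^2)*(6*b^2*y - 6*b^2 - 6*b*y^2 + 8*b*y - 4*y^3 + 6*y^2 + (y - 5)*(3*b^2 - 6*b*y + 4*b - 6*y^2 + 6*y)) - 4*(y - 5)*(3*b^2*y - 3*b^2 - 3*b*y^2 + 4*b*y - 2*y^3 + 3*y^2)^2)/(y^3*(3*b^2*y - 6*b^2 - 2*b*y^2 + 4*b*y - y^3 + 2*y^2)^3)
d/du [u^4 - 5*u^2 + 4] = 4*u^3 - 10*u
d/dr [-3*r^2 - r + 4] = -6*r - 1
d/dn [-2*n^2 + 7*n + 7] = 7 - 4*n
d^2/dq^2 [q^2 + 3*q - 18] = 2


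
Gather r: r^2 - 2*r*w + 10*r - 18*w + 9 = r^2 + r*(10 - 2*w) - 18*w + 9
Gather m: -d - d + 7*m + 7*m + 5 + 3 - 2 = -2*d + 14*m + 6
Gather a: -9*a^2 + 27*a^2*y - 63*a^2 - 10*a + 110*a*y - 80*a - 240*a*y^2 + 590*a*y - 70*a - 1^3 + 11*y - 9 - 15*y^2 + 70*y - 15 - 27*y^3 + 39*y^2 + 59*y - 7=a^2*(27*y - 72) + a*(-240*y^2 + 700*y - 160) - 27*y^3 + 24*y^2 + 140*y - 32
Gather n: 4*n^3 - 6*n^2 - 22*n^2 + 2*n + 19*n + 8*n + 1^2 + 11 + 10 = 4*n^3 - 28*n^2 + 29*n + 22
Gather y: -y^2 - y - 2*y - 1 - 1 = -y^2 - 3*y - 2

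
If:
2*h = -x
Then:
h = -x/2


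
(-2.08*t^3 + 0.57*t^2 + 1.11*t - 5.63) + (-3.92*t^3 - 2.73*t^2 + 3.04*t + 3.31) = -6.0*t^3 - 2.16*t^2 + 4.15*t - 2.32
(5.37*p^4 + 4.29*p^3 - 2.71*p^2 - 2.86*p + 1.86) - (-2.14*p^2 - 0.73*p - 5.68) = 5.37*p^4 + 4.29*p^3 - 0.57*p^2 - 2.13*p + 7.54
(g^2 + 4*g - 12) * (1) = g^2 + 4*g - 12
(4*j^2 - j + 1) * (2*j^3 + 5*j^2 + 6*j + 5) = 8*j^5 + 18*j^4 + 21*j^3 + 19*j^2 + j + 5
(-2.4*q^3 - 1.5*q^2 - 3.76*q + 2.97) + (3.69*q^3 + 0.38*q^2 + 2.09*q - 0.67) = 1.29*q^3 - 1.12*q^2 - 1.67*q + 2.3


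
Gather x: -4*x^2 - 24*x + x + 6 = -4*x^2 - 23*x + 6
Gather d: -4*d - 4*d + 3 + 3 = 6 - 8*d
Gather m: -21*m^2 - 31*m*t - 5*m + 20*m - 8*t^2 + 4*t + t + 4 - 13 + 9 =-21*m^2 + m*(15 - 31*t) - 8*t^2 + 5*t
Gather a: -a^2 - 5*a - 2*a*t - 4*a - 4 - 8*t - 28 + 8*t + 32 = -a^2 + a*(-2*t - 9)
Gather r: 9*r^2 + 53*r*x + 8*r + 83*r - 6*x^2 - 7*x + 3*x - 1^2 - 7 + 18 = 9*r^2 + r*(53*x + 91) - 6*x^2 - 4*x + 10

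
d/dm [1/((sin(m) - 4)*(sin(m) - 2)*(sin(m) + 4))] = (-3*sin(m)^2 + 4*sin(m) + 16)*cos(m)/((sin(m) - 4)^2*(sin(m) - 2)^2*(sin(m) + 4)^2)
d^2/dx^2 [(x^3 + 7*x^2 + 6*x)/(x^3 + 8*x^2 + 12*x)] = -2/(x^3 + 6*x^2 + 12*x + 8)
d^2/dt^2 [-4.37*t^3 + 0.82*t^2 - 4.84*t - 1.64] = 1.64 - 26.22*t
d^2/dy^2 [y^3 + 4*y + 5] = 6*y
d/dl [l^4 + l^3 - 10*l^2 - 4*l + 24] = 4*l^3 + 3*l^2 - 20*l - 4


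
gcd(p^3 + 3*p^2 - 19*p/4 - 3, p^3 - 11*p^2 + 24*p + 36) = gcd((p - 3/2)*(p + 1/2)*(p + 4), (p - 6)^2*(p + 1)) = 1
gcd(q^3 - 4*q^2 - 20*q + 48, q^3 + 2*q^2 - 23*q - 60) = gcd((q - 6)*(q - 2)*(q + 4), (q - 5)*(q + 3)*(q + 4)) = q + 4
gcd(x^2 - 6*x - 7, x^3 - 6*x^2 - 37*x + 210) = x - 7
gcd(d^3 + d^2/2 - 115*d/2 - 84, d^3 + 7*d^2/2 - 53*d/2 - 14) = d + 7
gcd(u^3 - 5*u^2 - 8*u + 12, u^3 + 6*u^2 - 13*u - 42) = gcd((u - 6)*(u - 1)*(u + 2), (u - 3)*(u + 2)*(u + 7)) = u + 2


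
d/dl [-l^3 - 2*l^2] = l*(-3*l - 4)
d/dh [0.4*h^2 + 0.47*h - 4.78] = 0.8*h + 0.47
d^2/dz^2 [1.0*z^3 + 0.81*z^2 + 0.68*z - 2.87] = 6.0*z + 1.62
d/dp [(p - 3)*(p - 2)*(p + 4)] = 3*p^2 - 2*p - 14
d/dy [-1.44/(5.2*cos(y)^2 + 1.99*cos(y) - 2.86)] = -(14.976*cos(y) + 2.8656)*sin(y)/(5.2*cos(y)^2 + 1.99*cos(y) - 2.86)^2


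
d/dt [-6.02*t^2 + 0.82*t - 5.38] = 0.82 - 12.04*t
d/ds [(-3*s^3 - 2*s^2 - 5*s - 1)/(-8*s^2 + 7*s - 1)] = 3*(8*s^4 - 14*s^3 - 15*s^2 - 4*s + 4)/(64*s^4 - 112*s^3 + 65*s^2 - 14*s + 1)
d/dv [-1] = 0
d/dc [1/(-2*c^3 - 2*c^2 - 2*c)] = (3*c^2 + 2*c + 1)/(2*c^2*(c^2 + c + 1)^2)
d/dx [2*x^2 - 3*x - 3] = 4*x - 3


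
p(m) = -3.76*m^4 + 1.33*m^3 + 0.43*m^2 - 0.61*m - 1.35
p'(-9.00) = 11279.00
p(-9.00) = -25599.96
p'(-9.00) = 11279.00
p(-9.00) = -25599.96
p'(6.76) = -4458.56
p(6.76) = -7426.86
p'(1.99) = -101.62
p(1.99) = -49.35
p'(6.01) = -3116.23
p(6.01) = -4606.29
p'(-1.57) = 66.08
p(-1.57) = -27.32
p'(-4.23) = 1205.48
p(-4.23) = -1295.53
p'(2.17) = -133.64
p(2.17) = -70.43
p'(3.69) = -698.77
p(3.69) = -628.02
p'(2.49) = -205.92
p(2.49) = -124.21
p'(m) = -15.04*m^3 + 3.99*m^2 + 0.86*m - 0.61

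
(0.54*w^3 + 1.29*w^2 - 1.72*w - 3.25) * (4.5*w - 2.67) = 2.43*w^4 + 4.3632*w^3 - 11.1843*w^2 - 10.0326*w + 8.6775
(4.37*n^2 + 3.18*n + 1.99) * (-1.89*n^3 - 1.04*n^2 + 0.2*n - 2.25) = -8.2593*n^5 - 10.555*n^4 - 6.1943*n^3 - 11.2661*n^2 - 6.757*n - 4.4775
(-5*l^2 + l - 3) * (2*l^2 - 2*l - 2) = -10*l^4 + 12*l^3 + 2*l^2 + 4*l + 6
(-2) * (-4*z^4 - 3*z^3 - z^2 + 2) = 8*z^4 + 6*z^3 + 2*z^2 - 4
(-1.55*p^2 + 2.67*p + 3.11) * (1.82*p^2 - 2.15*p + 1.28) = -2.821*p^4 + 8.1919*p^3 - 2.0643*p^2 - 3.2689*p + 3.9808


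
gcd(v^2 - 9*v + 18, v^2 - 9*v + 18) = v^2 - 9*v + 18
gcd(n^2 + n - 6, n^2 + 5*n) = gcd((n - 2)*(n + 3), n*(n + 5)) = 1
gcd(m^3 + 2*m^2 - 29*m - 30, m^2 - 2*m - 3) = m + 1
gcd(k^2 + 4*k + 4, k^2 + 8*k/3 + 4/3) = k + 2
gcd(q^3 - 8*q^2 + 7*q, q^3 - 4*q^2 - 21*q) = q^2 - 7*q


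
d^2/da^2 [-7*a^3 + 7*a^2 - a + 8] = 14 - 42*a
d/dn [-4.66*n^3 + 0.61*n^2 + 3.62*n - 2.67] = -13.98*n^2 + 1.22*n + 3.62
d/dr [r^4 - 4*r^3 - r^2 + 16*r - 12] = 4*r^3 - 12*r^2 - 2*r + 16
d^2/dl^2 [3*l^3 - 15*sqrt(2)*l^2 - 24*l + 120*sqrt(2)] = 18*l - 30*sqrt(2)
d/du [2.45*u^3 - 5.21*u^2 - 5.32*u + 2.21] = 7.35*u^2 - 10.42*u - 5.32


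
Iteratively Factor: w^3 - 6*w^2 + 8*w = (w - 4)*(w^2 - 2*w) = w*(w - 4)*(w - 2)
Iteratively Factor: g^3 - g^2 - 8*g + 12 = (g + 3)*(g^2 - 4*g + 4) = (g - 2)*(g + 3)*(g - 2)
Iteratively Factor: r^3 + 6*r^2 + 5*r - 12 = (r + 3)*(r^2 + 3*r - 4) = (r - 1)*(r + 3)*(r + 4)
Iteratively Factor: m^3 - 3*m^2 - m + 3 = (m + 1)*(m^2 - 4*m + 3) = (m - 1)*(m + 1)*(m - 3)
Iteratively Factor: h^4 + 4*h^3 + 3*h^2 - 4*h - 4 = (h + 2)*(h^3 + 2*h^2 - h - 2) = (h - 1)*(h + 2)*(h^2 + 3*h + 2) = (h - 1)*(h + 2)^2*(h + 1)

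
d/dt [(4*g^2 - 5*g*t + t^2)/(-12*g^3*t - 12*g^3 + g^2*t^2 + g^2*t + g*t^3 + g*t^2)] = ((-5*g + 2*t)*(-12*g^2*t - 12*g^2 + g*t^2 + g*t + t^3 + t^2) - (4*g^2 - 5*g*t + t^2)*(-12*g^2 + 2*g*t + g + 3*t^2 + 2*t))/(g*(-12*g^2*t - 12*g^2 + g*t^2 + g*t + t^3 + t^2)^2)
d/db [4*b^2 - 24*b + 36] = 8*b - 24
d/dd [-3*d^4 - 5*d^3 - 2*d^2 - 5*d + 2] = -12*d^3 - 15*d^2 - 4*d - 5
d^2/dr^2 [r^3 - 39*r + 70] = 6*r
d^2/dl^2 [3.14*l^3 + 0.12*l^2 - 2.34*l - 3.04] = 18.84*l + 0.24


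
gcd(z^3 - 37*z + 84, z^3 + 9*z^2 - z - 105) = z^2 + 4*z - 21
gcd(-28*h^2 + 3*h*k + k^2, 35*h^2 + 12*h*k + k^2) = 7*h + k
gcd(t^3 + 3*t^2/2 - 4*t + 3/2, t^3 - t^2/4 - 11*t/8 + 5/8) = t^2 - 3*t/2 + 1/2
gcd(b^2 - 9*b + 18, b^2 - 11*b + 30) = b - 6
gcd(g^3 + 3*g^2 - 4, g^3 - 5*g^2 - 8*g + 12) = g^2 + g - 2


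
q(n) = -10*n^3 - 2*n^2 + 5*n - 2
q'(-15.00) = -6685.00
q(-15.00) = 33223.00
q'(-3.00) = -253.00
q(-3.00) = 235.00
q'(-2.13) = -122.59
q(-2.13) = 74.91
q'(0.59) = -7.80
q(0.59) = -1.80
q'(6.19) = -1169.24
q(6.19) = -2419.45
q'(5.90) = -1062.90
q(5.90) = -2095.91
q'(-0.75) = -8.88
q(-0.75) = -2.66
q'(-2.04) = -111.69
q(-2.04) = 64.37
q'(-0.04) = 5.11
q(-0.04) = -2.20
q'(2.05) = -129.28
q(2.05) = -86.31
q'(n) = -30*n^2 - 4*n + 5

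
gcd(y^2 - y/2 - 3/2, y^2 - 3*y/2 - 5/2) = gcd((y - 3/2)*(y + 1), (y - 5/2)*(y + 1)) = y + 1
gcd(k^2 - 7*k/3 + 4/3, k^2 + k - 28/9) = k - 4/3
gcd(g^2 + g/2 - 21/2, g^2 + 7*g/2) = g + 7/2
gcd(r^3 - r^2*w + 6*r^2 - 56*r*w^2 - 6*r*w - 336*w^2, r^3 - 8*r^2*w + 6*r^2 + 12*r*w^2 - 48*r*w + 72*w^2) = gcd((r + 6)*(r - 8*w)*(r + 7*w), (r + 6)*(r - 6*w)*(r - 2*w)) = r + 6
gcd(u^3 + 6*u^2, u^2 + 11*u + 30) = u + 6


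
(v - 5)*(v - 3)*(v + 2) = v^3 - 6*v^2 - v + 30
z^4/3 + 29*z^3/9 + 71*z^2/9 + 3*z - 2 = (z/3 + 1/3)*(z - 1/3)*(z + 3)*(z + 6)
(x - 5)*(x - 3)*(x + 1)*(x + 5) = x^4 - 2*x^3 - 28*x^2 + 50*x + 75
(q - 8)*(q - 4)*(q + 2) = q^3 - 10*q^2 + 8*q + 64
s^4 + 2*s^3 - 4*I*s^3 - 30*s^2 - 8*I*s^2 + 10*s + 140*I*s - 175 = (s - 5)*(s + 7)*(s - 5*I)*(s + I)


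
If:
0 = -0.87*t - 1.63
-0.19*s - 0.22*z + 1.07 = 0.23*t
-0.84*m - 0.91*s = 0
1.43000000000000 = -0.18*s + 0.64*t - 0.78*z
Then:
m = -17.45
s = 16.11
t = -1.87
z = -7.09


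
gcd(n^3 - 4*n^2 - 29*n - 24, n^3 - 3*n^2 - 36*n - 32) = n^2 - 7*n - 8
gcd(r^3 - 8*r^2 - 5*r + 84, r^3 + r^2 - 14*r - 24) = r^2 - r - 12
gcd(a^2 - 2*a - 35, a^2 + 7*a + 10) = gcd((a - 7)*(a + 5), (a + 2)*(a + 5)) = a + 5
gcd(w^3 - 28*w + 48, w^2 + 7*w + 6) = w + 6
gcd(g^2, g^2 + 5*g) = g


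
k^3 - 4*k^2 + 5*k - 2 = (k - 2)*(k - 1)^2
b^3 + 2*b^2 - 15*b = b*(b - 3)*(b + 5)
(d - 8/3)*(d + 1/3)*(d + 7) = d^3 + 14*d^2/3 - 155*d/9 - 56/9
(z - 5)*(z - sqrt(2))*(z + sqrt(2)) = z^3 - 5*z^2 - 2*z + 10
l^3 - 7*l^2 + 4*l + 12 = (l - 6)*(l - 2)*(l + 1)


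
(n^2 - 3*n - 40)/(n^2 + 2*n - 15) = (n - 8)/(n - 3)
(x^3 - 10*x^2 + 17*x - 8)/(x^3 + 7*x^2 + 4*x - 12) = (x^2 - 9*x + 8)/(x^2 + 8*x + 12)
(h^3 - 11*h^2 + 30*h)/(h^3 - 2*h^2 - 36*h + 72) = h*(h - 5)/(h^2 + 4*h - 12)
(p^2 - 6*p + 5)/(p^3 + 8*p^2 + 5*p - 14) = (p - 5)/(p^2 + 9*p + 14)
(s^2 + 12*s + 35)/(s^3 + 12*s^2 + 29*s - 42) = (s + 5)/(s^2 + 5*s - 6)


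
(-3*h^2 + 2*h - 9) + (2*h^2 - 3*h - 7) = -h^2 - h - 16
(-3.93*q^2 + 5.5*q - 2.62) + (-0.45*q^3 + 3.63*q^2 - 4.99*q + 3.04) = -0.45*q^3 - 0.3*q^2 + 0.51*q + 0.42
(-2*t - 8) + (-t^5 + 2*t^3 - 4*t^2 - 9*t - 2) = -t^5 + 2*t^3 - 4*t^2 - 11*t - 10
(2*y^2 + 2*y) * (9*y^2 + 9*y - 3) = 18*y^4 + 36*y^3 + 12*y^2 - 6*y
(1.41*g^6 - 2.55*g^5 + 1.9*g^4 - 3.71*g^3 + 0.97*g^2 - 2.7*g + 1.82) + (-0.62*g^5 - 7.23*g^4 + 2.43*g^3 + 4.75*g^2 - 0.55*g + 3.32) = 1.41*g^6 - 3.17*g^5 - 5.33*g^4 - 1.28*g^3 + 5.72*g^2 - 3.25*g + 5.14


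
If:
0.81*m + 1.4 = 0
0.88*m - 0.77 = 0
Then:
No Solution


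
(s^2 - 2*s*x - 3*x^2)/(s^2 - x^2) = (-s + 3*x)/(-s + x)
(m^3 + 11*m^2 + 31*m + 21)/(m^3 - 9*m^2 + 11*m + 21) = (m^2 + 10*m + 21)/(m^2 - 10*m + 21)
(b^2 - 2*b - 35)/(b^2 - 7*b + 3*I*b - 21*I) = (b + 5)/(b + 3*I)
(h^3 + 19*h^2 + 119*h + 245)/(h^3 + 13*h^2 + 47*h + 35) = (h + 7)/(h + 1)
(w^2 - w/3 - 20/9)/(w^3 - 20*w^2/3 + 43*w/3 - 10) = (w + 4/3)/(w^2 - 5*w + 6)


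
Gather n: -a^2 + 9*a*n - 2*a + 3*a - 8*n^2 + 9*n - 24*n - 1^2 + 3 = -a^2 + a - 8*n^2 + n*(9*a - 15) + 2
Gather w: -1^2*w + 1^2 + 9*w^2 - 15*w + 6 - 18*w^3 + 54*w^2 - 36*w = -18*w^3 + 63*w^2 - 52*w + 7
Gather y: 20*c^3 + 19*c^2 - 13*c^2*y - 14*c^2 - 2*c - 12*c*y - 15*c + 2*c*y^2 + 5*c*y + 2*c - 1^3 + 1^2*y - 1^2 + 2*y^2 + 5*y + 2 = 20*c^3 + 5*c^2 - 15*c + y^2*(2*c + 2) + y*(-13*c^2 - 7*c + 6)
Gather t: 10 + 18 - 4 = 24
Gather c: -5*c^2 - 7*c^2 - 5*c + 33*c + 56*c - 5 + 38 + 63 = -12*c^2 + 84*c + 96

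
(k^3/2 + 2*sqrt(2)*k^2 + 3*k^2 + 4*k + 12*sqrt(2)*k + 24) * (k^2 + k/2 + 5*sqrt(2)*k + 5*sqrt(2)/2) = k^5/2 + 13*k^4/4 + 9*sqrt(2)*k^4/2 + 51*k^3/2 + 117*sqrt(2)*k^3/4 + 67*sqrt(2)*k^2/2 + 156*k^2 + 72*k + 130*sqrt(2)*k + 60*sqrt(2)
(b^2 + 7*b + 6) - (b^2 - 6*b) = 13*b + 6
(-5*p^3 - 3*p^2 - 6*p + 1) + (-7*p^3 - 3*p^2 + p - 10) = -12*p^3 - 6*p^2 - 5*p - 9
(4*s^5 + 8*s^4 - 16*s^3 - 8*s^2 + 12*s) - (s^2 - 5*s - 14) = 4*s^5 + 8*s^4 - 16*s^3 - 9*s^2 + 17*s + 14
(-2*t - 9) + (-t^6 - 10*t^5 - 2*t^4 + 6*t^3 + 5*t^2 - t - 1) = -t^6 - 10*t^5 - 2*t^4 + 6*t^3 + 5*t^2 - 3*t - 10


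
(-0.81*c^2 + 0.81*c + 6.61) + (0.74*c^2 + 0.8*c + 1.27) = -0.0700000000000001*c^2 + 1.61*c + 7.88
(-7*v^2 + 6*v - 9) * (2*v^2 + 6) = -14*v^4 + 12*v^3 - 60*v^2 + 36*v - 54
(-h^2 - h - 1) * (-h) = h^3 + h^2 + h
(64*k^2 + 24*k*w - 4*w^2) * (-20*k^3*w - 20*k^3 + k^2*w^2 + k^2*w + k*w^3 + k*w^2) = -1280*k^5*w - 1280*k^5 - 416*k^4*w^2 - 416*k^4*w + 168*k^3*w^3 + 168*k^3*w^2 + 20*k^2*w^4 + 20*k^2*w^3 - 4*k*w^5 - 4*k*w^4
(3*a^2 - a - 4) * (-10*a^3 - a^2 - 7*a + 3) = -30*a^5 + 7*a^4 + 20*a^3 + 20*a^2 + 25*a - 12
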